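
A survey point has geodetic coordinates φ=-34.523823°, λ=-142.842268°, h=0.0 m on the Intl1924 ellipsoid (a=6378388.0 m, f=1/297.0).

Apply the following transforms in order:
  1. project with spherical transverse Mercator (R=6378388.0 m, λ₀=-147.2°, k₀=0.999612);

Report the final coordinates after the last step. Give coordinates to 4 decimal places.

E=399667.9746 m, N=-3850458.0912 m

start: φ=-34.523823°, λ=-142.842268°, h=0.000 m
→ tm (R=6378388.0, λ₀=-147.2°): E=399667.9746, N=-3850458.0912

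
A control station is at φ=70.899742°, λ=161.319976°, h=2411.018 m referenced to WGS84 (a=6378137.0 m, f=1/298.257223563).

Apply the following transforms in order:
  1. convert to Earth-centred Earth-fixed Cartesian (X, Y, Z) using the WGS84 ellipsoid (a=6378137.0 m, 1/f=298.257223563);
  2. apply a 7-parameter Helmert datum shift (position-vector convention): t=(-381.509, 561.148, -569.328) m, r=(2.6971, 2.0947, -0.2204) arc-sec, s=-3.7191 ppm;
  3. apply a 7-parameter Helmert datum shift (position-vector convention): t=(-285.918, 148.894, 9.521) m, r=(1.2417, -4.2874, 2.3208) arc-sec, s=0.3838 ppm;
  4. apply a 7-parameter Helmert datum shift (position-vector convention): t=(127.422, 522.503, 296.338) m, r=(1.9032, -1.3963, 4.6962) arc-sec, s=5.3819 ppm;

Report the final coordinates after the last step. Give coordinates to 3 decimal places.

start: φ=70.899742°, λ=161.319976°, h=2411.018 m
→ ECEF (a=6378137.000, f=1/298.257223563): X=-1983808.3952, Y=670711.2959, Z=6006908.9416
→ Helmert 7p (PV): X=-1984120.8073, Y=671193.5237, Z=6006346.1897
→ Helmert 7p (PV): X=-1984539.8861, Y=671284.1930, Z=6006320.8147
→ Helmert 7p (PV): X=-1984479.0882, Y=671709.7044, Z=6006642.2377

X=-1984479.088 m, Y=671709.704 m, Z=6006642.238 m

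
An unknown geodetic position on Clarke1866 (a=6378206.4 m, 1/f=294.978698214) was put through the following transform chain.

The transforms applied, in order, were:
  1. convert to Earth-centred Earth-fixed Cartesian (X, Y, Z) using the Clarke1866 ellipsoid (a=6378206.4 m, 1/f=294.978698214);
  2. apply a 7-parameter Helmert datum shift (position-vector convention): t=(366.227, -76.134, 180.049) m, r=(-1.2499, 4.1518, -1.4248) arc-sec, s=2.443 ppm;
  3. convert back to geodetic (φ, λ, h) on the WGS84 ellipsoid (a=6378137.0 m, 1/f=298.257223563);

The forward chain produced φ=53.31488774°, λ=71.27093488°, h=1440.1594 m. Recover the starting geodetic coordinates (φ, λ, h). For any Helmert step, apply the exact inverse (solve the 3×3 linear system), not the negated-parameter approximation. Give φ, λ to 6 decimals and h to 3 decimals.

φ=53.316997°, λ=71.278208°, h=1336.725 m

start: φ=53.314888°, λ=71.270935°, h=1440.159 m
→ ECEF (a=6378137.000, f=1/298.257223563): X=1226414.9045, Y=3617243.4528, Z=5092711.1726
→ Helmert⁻¹: X=1225918.1897, Y=3617288.3585, Z=5092565.2781
→ geod (Bowring, a=6378206.400): φ=53.31699700°, λ=71.27820800°, h=1336.7250 m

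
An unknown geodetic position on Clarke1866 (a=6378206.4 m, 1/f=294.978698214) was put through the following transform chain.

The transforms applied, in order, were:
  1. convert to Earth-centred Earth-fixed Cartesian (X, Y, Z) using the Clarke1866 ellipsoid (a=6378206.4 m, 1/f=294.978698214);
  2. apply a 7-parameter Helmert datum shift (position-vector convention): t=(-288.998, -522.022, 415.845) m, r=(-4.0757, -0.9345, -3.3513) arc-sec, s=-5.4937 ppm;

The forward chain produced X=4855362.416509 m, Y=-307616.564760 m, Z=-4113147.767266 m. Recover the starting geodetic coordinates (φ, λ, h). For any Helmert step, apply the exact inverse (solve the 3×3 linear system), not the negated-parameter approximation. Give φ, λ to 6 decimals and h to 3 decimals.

φ=-40.406118°, λ=-3.616966°, h=2137.557 m

start: X=4855362.4165, Y=-307616.5648, Z=-4113147.7673 m
→ Helmert⁻¹: X=4855664.4400, Y=-306936.0540, Z=-4113614.2750
→ geod (Bowring, a=6378206.400): φ=-40.40611800°, λ=-3.61696600°, h=2137.5570 m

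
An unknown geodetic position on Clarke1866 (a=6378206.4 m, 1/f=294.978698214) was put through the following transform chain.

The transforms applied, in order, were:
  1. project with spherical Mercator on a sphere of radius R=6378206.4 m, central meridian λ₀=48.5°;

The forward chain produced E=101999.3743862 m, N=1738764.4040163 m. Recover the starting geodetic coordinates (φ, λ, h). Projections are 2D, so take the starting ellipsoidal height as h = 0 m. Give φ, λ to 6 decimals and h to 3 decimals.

φ=15.429472°, λ=49.416266°, h=0.000 m

start: E=101999.3744, N=1738764.4040 m
→ merc⁻¹: φ=15.42947200°, λ=49.41626600°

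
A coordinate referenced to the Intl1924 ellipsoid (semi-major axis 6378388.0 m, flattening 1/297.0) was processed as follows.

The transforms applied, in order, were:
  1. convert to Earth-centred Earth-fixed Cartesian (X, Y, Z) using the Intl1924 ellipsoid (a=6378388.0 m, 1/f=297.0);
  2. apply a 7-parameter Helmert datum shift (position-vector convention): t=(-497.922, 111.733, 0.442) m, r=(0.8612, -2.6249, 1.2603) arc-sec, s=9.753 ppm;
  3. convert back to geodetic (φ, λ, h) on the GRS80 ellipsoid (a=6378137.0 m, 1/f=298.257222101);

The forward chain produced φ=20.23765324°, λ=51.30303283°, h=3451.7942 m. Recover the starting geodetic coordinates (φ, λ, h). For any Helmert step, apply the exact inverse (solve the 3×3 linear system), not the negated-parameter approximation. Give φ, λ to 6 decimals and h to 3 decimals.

φ=20.236839°, λ=51.298144°, h=3359.449 m

start: φ=20.237653°, λ=51.303033°, h=3451.794 m
→ ECEF (a=6378137.000, f=1/298.257222101): X=3744971.9548, Y=4674996.2239, Z=2193595.0058
→ Helmert⁻¹: X=3745489.8256, Y=4674825.1702, Z=2193505.9869
→ geod (Bowring, a=6378388.000): φ=20.23683900°, λ=51.29814400°, h=3359.4490 m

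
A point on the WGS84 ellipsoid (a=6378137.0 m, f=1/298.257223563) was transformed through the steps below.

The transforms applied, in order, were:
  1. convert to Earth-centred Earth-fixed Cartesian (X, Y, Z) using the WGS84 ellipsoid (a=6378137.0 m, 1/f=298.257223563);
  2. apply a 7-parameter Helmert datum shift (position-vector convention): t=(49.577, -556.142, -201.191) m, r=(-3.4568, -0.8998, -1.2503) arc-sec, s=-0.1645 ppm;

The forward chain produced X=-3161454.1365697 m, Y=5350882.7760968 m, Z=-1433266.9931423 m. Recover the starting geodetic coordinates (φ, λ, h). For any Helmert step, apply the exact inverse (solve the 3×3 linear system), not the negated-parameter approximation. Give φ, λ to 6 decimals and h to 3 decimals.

φ=-13.066846°, λ=120.573875°, h=1559.744 m

start: X=-3161454.1366, Y=5350882.7761, Z=-1433266.9931 m
→ Helmert⁻¹: X=-3161542.9232, Y=5351444.6494, Z=-1432962.5610
→ geod (Bowring, a=6378137.000): φ=-13.06684600°, λ=120.57387500°, h=1559.7440 m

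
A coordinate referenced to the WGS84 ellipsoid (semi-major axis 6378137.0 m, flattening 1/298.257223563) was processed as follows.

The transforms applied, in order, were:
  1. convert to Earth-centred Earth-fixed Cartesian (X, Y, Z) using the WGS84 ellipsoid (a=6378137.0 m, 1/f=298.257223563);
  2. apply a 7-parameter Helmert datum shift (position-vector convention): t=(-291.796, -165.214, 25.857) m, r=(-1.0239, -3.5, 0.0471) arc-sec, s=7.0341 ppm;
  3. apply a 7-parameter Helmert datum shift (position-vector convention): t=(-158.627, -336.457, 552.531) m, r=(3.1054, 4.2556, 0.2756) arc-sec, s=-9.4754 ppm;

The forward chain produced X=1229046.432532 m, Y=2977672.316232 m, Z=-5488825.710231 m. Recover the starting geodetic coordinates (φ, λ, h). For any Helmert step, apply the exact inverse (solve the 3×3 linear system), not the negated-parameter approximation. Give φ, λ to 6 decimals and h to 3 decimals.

start: X=1229046.4325, Y=2977672.3162, Z=-5488825.7102 m
→ Helmert⁻¹: X=1229333.9427, Y=2977952.7029, Z=-5489449.7268
→ Helmert⁻¹: X=1229524.6220, Y=2978123.9375, Z=-5489443.0503
→ geod (Bowring, a=6378137.000): φ=-59.75747000°, λ=67.56661600°, h=2923.4390 m

φ=-59.757470°, λ=67.566616°, h=2923.439 m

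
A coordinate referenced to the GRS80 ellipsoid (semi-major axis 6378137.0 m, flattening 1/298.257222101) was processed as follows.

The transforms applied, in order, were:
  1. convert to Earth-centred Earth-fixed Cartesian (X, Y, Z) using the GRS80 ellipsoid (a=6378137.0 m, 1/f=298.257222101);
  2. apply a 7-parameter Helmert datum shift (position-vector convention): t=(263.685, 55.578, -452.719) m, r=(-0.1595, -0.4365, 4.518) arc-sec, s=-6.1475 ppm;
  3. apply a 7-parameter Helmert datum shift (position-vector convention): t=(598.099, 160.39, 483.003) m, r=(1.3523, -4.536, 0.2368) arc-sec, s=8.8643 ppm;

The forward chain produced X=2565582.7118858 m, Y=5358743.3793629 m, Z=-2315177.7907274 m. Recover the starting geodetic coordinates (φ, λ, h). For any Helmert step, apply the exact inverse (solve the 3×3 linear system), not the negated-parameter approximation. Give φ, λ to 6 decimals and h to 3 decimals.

φ=-21.423347°, λ=64.422204°, h=554.198 m

start: X=2565582.7119, Y=5358743.3794, Z=-2315177.7907 m
→ Helmert⁻¹: X=2564917.1025, Y=5358517.3628, Z=-2315731.8038
→ Helmert⁻¹: X=2564781.6548, Y=5358440.3379, Z=-2315294.6022
→ geod (Bowring, a=6378137.000): φ=-21.42334700°, λ=64.42220400°, h=554.1980 m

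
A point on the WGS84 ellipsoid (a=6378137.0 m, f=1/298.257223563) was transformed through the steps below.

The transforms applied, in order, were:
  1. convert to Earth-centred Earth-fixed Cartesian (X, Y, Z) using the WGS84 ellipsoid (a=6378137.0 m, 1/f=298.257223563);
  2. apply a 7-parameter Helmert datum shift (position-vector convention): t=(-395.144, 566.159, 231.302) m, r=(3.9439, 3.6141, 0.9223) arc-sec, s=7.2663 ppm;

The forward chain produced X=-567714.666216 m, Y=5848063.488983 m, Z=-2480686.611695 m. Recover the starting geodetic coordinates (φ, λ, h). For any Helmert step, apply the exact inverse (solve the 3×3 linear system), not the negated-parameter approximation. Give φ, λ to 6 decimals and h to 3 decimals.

φ=-23.033100°, λ=95.540814°, h=2373.037 m

start: X=-567714.6662, Y=5848063.4890, Z=-2480686.6117 m
→ Helmert⁻¹: X=-567245.7820, Y=5847409.9385, Z=-2481021.6316
→ geod (Bowring, a=6378137.000): φ=-23.03310000°, λ=95.54081400°, h=2373.0370 m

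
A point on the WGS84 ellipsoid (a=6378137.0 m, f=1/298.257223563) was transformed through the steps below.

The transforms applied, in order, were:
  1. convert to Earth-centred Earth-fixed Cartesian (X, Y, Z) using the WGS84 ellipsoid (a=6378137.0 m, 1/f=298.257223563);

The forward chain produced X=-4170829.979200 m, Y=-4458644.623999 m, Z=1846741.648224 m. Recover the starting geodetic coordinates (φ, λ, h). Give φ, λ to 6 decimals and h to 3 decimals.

φ=16.936381°, λ=-133.089750°, h=2205.159 m

start: X=-4170829.9792, Y=-4458644.6240, Z=1846741.6482 m
→ geod (Bowring, a=6378137.000): φ=16.93638100°, λ=-133.08975000°, h=2205.1590 m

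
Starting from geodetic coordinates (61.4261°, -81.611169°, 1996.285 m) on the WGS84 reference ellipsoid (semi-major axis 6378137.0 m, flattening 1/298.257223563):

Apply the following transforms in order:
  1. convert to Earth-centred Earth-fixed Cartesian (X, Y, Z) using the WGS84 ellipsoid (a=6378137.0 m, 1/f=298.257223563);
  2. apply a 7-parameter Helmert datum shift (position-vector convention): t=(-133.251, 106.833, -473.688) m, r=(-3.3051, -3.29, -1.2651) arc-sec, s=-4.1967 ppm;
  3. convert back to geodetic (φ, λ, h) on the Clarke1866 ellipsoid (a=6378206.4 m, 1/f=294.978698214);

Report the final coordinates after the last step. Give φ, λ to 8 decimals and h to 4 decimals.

φ=61.42788810°, λ=-81.61510224°, h=1608.0165 m

start: φ=61.426100°, λ=-81.611169°, h=1996.285 m
→ ECEF (a=6378137.000, f=1/298.257223563): X=446346.8545, Y=-3026737.5961, Z=5579960.5784
→ Helmert 7p (PV): X=446104.1642, Y=-3026531.3878, Z=5579519.0913
→ geod (Bowring, a=6378206.400): φ=61.42788810°, λ=-81.61510224°, h=1608.0165 m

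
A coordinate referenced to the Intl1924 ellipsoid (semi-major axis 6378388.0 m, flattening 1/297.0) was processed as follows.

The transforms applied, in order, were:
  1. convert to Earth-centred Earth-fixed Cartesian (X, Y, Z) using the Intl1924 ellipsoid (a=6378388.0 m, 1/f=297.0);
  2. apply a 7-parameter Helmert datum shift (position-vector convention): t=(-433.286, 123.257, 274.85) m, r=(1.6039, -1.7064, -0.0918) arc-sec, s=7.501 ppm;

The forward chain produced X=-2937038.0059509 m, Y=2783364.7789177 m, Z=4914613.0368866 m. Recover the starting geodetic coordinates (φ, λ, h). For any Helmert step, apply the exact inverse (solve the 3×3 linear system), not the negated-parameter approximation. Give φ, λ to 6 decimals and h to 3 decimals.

φ=50.724786°, λ=136.535110°, h=-14.629 m

start: X=-2937038.0060, Y=2783364.7789, Z=4914613.0369 m
→ Helmert⁻¹: X=-2936543.2760, Y=2783257.5513, Z=4914303.9759
→ geod (Bowring, a=6378388.000): φ=50.72478600°, λ=136.53511000°, h=-14.6290 m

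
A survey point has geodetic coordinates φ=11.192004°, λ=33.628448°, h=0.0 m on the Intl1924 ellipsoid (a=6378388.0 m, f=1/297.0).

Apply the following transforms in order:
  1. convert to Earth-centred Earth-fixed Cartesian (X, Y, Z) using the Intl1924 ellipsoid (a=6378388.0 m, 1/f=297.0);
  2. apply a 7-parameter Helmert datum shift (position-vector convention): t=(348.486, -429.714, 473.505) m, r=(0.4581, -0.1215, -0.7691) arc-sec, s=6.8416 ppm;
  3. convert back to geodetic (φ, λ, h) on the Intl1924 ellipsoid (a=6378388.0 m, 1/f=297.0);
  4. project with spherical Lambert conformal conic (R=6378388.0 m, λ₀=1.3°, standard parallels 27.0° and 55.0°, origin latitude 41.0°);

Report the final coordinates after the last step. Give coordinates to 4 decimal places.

start: φ=11.192004°, λ=33.628448°, h=0.000 m
→ ECEF (a=6378388.000, f=1/297.0): X=5210599.3687, Y=3465644.3164, Z=1229861.7431
→ Helmert 7p (PV): X=5210995.7015, Y=3465216.1526, Z=1230354.4287
→ geod (Bowring, a=6378388.000): φ=11.19621010°, λ=33.62317435°, h=186.7914 m
→ lcc (R=6378388.0, λ₀=1.3°): E=3803403.1733, N=-2646867.2460

E=3803403.1733 m, N=-2646867.2460 m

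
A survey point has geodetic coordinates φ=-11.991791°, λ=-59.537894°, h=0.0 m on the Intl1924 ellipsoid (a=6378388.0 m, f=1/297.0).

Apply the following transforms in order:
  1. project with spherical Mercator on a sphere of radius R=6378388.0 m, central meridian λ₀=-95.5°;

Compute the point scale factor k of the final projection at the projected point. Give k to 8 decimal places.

start: φ=-11.991791°, λ=-59.537894°, h=0.000 m
→ into merc (λ₀=-95.5°): φ=-11.99179100°, λ−λ₀=35.96210600°
scale k = 1.02230947

1.02230947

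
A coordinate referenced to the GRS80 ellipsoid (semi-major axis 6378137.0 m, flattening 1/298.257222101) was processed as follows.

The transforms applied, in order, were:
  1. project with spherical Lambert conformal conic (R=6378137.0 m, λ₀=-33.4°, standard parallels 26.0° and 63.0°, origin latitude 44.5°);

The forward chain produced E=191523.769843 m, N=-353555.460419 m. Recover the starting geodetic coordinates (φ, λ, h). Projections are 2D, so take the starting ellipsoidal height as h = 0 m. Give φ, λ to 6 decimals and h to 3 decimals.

φ=41.125718°, λ=-30.996551°, h=0.000 m

start: E=191523.7698, N=-353555.4604 m
→ lcc⁻¹: φ=41.12571800°, λ=-30.99655100°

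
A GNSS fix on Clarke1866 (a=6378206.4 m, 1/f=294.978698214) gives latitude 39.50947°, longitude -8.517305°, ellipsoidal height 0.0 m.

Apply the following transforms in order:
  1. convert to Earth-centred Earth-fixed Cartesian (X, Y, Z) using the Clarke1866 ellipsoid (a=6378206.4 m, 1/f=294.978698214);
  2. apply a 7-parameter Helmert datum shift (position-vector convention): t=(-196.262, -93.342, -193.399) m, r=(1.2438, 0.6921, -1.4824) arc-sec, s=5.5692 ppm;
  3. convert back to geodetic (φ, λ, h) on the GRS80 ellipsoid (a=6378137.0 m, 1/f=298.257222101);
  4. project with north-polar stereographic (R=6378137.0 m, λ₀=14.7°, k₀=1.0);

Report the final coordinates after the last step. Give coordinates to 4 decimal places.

E=-2371557.9423 m, N=-5528093.1401 m

start: φ=39.509470°, λ=-8.517305°, h=0.000 m
→ ECEF (a=6378206.400, f=1/294.978698214): X=4873318.5885, Y=-729827.1710, Z=4035917.6893
→ Helmert 7p (PV): X=4873157.7640, Y=-729983.9389, Z=4035726.0141
→ geod (Bowring, a=6378137.000): φ=39.50681399°, λ=-8.51938471°, h=-253.4367 m
→ stereo (R=6378137.0, λ₀=14.7°): E=-2371557.9423, N=-5528093.1401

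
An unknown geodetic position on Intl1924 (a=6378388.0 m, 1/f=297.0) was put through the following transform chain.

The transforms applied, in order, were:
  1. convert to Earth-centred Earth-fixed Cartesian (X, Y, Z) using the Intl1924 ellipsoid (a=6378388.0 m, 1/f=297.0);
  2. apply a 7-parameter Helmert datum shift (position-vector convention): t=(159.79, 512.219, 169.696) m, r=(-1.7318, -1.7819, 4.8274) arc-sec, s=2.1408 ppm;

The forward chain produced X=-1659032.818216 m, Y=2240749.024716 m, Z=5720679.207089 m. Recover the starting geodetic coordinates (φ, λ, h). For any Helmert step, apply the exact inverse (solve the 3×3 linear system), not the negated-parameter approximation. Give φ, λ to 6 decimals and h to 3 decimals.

φ=64.171299°, λ=126.523288°, h=2601.790 m

start: X=-1659032.8182, Y=2240749.0247, Z=5720679.2071 m
→ Helmert⁻¹: X=-1659087.2072, Y=2240222.8093, Z=5720530.4062
→ geod (Bowring, a=6378388.000): φ=64.17129900°, λ=126.52328800°, h=2601.7900 m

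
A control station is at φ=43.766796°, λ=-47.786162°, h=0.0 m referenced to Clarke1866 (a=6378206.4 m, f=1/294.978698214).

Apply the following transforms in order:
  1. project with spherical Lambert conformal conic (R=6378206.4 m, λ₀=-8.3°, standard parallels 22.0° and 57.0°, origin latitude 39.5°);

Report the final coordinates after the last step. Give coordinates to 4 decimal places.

start: φ=43.766796°, λ=-47.786162°, h=0.000 m
→ lcc (R=6378206.4, λ₀=-8.3°): E=-2932695.4170, N=1117442.6191

E=-2932695.4170 m, N=1117442.6191 m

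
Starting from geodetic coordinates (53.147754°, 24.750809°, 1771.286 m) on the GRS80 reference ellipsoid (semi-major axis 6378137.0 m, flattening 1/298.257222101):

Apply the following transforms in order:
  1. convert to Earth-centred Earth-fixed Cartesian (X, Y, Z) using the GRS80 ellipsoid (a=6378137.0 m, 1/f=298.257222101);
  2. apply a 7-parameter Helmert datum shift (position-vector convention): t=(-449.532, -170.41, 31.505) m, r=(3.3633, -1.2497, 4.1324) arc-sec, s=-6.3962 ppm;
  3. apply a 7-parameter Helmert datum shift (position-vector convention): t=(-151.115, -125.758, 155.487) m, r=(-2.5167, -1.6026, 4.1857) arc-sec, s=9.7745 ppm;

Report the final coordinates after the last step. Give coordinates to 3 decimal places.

start: φ=53.147754°, λ=24.750809°, h=1771.286 m
→ ECEF (a=6378137.000, f=1/298.257222101): X=3482340.6017, Y=1605440.6263, Z=5081839.6788
→ Helmert 7p (PV): X=3481805.8428, Y=1605246.8512, Z=5081885.9554
→ Helmert 7p (PV): X=3481616.7007, Y=1605269.4464, Z=5082098.5816

X=3481616.701 m, Y=1605269.446 m, Z=5082098.582 m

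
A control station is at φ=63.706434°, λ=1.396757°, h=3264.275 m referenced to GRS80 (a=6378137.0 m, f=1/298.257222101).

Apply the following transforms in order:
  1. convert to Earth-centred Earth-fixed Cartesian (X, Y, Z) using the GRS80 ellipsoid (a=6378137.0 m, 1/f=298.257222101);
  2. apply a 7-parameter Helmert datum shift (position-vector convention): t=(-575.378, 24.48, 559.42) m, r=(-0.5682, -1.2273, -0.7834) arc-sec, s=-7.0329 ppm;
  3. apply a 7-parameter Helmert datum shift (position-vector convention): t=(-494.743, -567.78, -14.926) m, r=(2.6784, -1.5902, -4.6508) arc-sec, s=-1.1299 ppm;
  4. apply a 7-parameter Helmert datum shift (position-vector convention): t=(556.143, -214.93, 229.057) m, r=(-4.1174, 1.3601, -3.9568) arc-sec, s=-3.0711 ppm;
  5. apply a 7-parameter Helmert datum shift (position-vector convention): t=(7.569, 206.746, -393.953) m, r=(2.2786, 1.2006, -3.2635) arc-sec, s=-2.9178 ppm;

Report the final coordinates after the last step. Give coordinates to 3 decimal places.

start: φ=63.706434°, λ=1.396757°, h=3264.275 m
→ ECEF (a=6378137.000, f=1/298.257222101): X=2833562.4995, Y=69090.2977, Z=5698220.3645
→ Helmert 7p (PV): X=2832933.5509, Y=69119.2268, Z=5698756.3791
→ Helmert 7p (PV): X=2832393.2309, Y=68413.4929, Z=5698757.7521
→ Helmert 7p (PV): X=2832979.5650, Y=68257.7755, Z=5698949.2654
→ Helmert 7p (PV): X=2833013.1195, Y=68356.5435, Z=5698522.9482

X=2833013.119 m, Y=68356.543 m, Z=5698522.948 m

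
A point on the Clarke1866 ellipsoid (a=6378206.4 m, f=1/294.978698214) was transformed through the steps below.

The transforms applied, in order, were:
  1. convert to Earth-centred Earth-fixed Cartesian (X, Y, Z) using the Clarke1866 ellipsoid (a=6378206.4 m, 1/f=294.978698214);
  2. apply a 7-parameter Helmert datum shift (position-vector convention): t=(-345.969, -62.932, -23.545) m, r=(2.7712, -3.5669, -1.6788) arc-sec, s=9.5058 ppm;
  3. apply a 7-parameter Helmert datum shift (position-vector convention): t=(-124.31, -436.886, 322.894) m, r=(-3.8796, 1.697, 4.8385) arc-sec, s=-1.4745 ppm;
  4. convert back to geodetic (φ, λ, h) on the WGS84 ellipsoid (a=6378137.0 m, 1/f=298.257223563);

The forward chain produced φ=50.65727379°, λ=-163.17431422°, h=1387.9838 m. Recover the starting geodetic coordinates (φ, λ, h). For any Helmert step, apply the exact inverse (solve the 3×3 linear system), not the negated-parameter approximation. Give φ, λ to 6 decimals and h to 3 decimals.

φ=50.662210°, λ=-163.179493°, h=801.133 m

start: φ=50.657274°, λ=-163.174314°, h=1387.984 m
→ ECEF (a=6378137.000, f=1/298.257223563): X=-3878981.6851, Y=-1173031.3412, Z=4910535.7364
→ Helmert⁻¹: X=-3878930.9983, Y=-1172597.5479, Z=4910166.1142
→ Helmert⁻¹: X=-3878453.7060, Y=-1172489.0674, Z=4910225.8064
→ geod (Bowring, a=6378206.400): φ=50.66221000°, λ=-163.17949300°, h=801.1330 m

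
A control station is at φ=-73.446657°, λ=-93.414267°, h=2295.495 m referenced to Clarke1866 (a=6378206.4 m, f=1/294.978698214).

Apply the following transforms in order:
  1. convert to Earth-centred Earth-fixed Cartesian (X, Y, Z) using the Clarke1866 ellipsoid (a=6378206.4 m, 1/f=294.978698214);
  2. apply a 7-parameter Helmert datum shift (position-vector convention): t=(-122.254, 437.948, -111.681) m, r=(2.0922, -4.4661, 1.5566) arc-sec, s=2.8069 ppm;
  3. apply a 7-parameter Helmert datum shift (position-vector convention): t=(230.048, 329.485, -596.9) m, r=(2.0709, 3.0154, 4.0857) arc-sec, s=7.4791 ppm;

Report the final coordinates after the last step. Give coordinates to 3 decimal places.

X=-108401.060 m, Y=-1819427.191 m, Z=-6094459.074 m

start: φ=-73.446657°, λ=-93.414267°, h=2295.495 m
→ ECEF (a=6378206.400, f=1/294.978698214): X=-108600.3764, Y=-1820295.9262, Z=-6093650.3133
→ Helmert 7p (PV): X=-108577.2564, Y=-1819802.0974, Z=-6093799.9138
→ Helmert 7p (PV): X=-108401.0598, Y=-1819427.1914, Z=-6094459.0736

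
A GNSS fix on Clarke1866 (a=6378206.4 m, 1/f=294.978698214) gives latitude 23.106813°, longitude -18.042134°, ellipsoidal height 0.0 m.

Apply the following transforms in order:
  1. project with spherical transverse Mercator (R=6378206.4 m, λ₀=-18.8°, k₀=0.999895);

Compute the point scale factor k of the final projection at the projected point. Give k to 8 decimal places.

0.99996900

start: φ=23.106813°, λ=-18.042134°, h=0.000 m
→ into tm (λ₀=-18.8°): φ=23.10681300°, λ−λ₀=0.75786600°
scale k = 0.99996900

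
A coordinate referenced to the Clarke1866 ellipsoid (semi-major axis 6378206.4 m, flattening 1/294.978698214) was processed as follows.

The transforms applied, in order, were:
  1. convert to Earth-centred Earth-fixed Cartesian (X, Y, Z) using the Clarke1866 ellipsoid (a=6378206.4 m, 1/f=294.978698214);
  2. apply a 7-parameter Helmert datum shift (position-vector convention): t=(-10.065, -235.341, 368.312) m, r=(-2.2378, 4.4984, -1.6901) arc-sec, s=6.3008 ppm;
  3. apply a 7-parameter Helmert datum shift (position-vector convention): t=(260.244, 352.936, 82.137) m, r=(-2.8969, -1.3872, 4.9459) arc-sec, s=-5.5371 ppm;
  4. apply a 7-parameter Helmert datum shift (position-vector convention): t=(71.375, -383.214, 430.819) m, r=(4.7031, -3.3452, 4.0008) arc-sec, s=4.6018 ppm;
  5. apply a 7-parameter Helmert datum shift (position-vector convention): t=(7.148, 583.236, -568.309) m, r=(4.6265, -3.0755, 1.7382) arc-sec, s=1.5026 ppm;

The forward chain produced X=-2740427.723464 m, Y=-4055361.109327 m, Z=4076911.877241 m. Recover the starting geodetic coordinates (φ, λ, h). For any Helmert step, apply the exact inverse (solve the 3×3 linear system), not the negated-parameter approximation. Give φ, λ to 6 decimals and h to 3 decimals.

φ=39.981200°, λ=-124.052544°, h=791.999 m

start: X=-2740427.7235, Y=-4055361.1093, Z=4076911.8772 m
→ Helmert⁻¹: X=-2740404.1333, Y=-4055823.6971, Z=4077605.8918
→ Helmert⁻¹: X=-2740475.4296, Y=-4055275.6979, Z=4077293.2210
→ Helmert⁻¹: X=-2740820.6768, Y=-4055642.6324, Z=4077195.1332
→ Helmert⁻¹: X=-2740849.0210, Y=-4055448.4261, Z=4076697.3611
→ geod (Bowring, a=6378206.400): φ=39.98120000°, λ=-124.05254400°, h=791.9990 m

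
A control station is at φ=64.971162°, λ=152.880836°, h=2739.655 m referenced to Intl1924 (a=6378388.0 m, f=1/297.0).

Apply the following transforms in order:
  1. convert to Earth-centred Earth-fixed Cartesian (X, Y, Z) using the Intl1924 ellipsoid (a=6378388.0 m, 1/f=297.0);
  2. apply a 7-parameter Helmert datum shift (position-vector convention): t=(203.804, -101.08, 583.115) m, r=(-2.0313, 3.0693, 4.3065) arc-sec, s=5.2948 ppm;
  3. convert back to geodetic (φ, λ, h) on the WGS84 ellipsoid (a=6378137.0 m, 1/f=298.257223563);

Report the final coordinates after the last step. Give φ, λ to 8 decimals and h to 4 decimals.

φ=64.97509060°, λ=152.88007492°, h=3381.6580 m

start: φ=64.971162°, λ=152.880836°, h=2739.655 m
→ ECEF (a=6378388.000, f=1/297.0): X=-2409544.4404, Y=1234043.3357, Z=5758962.4864
→ Helmert 7p (PV): X=-2409293.4636, Y=1233955.1964, Z=5759599.7961
→ geod (Bowring, a=6378137.000): φ=64.97509060°, λ=152.88007492°, h=3381.6580 m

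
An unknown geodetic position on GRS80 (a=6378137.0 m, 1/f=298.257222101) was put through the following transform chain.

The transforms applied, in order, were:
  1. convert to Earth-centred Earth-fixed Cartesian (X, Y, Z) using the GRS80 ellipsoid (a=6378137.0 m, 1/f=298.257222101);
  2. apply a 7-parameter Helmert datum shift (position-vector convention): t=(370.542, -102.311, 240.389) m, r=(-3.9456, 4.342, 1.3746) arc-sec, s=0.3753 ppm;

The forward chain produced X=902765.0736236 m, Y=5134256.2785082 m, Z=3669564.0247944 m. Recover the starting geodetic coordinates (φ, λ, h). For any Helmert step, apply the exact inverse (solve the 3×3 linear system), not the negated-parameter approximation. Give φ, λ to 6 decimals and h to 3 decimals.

φ=35.323162°, λ=80.032050°, h=3911.993 m

start: X=902765.0736, Y=5134256.2785, Z=3669564.0248 m
→ Helmert⁻¹: X=902351.1651, Y=5134280.4571, Z=3669439.4664
→ geod (Bowring, a=6378137.000): φ=35.32316200°, λ=80.03205000°, h=3911.9930 m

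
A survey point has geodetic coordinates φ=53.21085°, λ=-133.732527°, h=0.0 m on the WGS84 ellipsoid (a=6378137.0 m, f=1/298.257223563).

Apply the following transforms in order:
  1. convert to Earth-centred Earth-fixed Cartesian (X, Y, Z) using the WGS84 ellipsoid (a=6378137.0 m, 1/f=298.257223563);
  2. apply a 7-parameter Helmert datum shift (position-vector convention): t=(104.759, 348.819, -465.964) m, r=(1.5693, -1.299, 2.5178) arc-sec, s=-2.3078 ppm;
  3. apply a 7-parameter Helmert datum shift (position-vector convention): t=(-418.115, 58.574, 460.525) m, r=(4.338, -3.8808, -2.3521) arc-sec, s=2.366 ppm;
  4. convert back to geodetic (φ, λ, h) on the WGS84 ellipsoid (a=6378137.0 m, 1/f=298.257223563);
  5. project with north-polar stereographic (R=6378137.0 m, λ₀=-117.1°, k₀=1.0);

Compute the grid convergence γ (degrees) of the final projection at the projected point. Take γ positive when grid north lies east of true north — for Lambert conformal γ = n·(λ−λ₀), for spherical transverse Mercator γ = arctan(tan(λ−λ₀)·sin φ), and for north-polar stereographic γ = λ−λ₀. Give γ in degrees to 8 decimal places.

-16.63995939

start: φ=53.210850°, λ=-133.732527°, h=0.000 m
→ ECEF (a=6378137.000, f=1/298.257223563): X=-2646208.9156, Y=-2765954.0287, Z=5084630.6560
→ Helmert 7p (PV): X=-2646096.3083, Y=-2765669.8123, Z=5084115.2488
→ Helmert 7p (PV): X=-2646647.8779, Y=-2765694.5330, Z=5084479.8518
→ geod (Bowring, a=6378137.000): φ=53.20920390°, λ=-133.73995939°, h=-51.3118 m
→ into stereo (λ₀=-117.1°): φ=53.20920390°, λ−λ₀=-16.63995939°
convergence γ = -16.63995939°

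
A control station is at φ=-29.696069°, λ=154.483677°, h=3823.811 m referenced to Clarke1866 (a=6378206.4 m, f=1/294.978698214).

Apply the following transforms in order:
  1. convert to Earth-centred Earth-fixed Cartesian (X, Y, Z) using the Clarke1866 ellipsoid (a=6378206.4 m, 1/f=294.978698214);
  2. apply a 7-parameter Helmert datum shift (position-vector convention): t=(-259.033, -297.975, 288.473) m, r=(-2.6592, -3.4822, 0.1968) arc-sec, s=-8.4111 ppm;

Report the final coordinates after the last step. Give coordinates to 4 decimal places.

X=-5007441.1615 m, Y=2389735.6006 m, Z=-3142674.8890 m

start: φ=-29.696069°, λ=154.483677°, h=3823.811 m
→ ECEF (a=6378206.400, f=1/294.978698214): X=-5007275.0229, Y=2390098.9745, Z=-3142874.4508
→ Helmert 7p (PV): X=-5007441.1615, Y=2389735.6006, Z=-3142674.8890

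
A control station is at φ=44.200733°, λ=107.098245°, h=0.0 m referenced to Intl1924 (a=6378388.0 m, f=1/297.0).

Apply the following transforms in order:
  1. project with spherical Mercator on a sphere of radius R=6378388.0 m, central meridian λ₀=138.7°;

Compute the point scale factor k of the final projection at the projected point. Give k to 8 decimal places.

1.39489140

start: φ=44.200733°, λ=107.098245°, h=0.000 m
→ into merc (λ₀=138.7°): φ=44.20073300°, λ−λ₀=-31.60175500°
scale k = 1.39489140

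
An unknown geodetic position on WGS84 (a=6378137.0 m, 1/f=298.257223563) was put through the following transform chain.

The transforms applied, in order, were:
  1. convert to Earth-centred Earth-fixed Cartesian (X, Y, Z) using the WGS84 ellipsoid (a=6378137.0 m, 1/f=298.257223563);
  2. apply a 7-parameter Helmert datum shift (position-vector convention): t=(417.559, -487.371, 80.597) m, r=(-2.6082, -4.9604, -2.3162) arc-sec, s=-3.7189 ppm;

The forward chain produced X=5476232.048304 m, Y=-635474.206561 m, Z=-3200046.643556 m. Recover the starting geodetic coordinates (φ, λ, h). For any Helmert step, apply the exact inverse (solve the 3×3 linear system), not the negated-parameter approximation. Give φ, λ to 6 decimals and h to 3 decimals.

start: X=5476232.0483, Y=-635474.2066, Z=-3200046.6436 m
→ Helmert⁻¹: X=5475765.0202, Y=-634887.2410, Z=-3200278.8547
→ geod (Bowring, a=6378137.000): φ=-30.30486500°, λ=-6.61362500°, h=1351.9190 m

φ=-30.304865°, λ=-6.613625°, h=1351.919 m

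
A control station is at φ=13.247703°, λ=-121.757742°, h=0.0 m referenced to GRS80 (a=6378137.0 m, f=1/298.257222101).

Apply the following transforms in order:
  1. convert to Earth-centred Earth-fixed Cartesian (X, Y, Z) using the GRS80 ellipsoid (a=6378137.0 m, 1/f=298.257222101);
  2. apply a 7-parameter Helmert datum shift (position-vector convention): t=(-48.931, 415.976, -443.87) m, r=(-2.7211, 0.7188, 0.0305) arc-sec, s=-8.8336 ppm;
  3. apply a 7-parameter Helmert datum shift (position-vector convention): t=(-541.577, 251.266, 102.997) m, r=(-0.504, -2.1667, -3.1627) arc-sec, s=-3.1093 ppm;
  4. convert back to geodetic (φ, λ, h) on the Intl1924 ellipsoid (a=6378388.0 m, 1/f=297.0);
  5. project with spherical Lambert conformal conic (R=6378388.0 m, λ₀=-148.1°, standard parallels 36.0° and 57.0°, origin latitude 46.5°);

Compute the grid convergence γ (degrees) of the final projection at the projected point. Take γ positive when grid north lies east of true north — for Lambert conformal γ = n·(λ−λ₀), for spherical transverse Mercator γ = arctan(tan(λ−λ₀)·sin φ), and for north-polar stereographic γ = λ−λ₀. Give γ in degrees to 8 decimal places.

start: φ=13.247703°, λ=-121.757742°, h=0.000 m
→ ECEF (a=6378137.000, f=1/298.257222101): X=-3268236.9479, Y=-5279817.5558, Z=1452093.2092
→ Helmert 7p (PV): X=-3268251.1676, Y=-5279336.2671, Z=1451717.5533
→ Helmert 7p (PV): X=-3268878.7810, Y=-5279014.9262, Z=1451794.6052
→ geod (Bowring, a=6378388.000): φ=13.24615670°, λ=-121.76667606°, h=-650.0437 m
→ into lcc (λ₀=-148.1°): φ=13.24615670°, λ−λ₀=26.33332394°
convergence γ = 19.21095363°

19.21095363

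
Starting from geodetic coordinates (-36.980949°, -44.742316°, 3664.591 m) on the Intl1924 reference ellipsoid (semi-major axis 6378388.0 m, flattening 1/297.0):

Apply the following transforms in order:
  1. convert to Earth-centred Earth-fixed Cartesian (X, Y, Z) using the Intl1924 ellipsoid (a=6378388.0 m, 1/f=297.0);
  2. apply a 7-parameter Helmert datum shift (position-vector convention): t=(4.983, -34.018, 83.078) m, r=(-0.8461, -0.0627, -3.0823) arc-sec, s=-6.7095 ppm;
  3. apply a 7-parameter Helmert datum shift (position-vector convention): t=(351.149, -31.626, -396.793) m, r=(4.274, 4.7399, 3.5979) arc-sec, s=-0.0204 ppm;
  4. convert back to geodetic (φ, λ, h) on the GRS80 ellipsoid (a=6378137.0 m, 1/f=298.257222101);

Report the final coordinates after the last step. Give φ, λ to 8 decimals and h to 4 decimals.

φ=-36.98239232°, λ=-44.74006047°, h=4267.9800 m

start: φ=-36.980949°, λ=-44.742316°, h=3664.591 m
→ ECEF (a=6378388.000, f=1/297.0): X=3625566.0194, Y=-3593100.3234, Z=-3817969.9416
→ Helmert 7p (PV): X=3625494.1444, Y=-3593180.0727, Z=-3817845.4060
→ Helmert 7p (PV): X=3625820.1628, Y=-3593069.2762, Z=-3818399.8879
→ geod (Bowring, a=6378137.000): φ=-36.98239232°, λ=-44.74006047°, h=4267.9800 m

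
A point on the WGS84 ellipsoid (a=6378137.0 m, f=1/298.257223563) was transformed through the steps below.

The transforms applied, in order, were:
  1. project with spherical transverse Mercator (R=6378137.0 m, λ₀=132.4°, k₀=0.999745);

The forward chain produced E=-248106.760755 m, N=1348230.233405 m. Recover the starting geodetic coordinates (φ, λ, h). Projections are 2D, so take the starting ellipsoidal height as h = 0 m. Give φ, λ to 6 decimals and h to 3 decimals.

start: E=-248106.7608, N=1348230.2334 m
→ tm⁻¹: φ=12.10514400°, λ=130.12050100°

φ=12.105144°, λ=130.120501°, h=0.000 m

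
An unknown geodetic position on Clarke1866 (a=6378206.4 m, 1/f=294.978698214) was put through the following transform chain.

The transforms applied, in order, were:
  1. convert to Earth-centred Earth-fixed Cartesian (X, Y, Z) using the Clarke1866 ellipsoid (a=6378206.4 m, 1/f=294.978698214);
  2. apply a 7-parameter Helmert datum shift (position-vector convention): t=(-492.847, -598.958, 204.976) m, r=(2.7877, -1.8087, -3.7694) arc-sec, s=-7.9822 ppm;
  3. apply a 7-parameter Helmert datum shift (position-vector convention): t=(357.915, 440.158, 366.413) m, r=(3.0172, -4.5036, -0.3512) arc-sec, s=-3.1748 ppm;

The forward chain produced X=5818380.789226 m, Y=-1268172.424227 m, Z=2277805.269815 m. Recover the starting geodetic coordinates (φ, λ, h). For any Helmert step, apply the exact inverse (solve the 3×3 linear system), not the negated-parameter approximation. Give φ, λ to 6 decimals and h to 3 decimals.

start: X=5818380.7892, Y=-1268172.4242, Z=2277805.2698 m
→ Helmert⁻¹: X=5818093.2288, Y=-1268573.3911, Z=2277337.6110
→ Helmert⁻¹: X=5818675.6583, Y=-1267847.4451, Z=2277116.9239
→ geod (Bowring, a=6378206.400): φ=21.05571500°, λ=-12.29220700°, h=274.6070 m

φ=21.055715°, λ=-12.292207°, h=274.607 m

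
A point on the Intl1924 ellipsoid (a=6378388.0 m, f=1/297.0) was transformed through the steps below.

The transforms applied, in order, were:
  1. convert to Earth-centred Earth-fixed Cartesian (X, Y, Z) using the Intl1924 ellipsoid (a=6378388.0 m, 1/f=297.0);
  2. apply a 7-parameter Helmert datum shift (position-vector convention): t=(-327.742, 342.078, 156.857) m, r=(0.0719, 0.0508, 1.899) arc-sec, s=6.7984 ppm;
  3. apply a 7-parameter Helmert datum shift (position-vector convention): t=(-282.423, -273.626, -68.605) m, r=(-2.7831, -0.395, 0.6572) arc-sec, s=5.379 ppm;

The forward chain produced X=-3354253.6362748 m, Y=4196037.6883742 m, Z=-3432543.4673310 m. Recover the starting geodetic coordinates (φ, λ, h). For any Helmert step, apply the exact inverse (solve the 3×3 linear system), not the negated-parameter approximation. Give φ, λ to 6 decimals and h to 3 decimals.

start: X=-3354253.6363, Y=4196037.6884, Z=-3432543.4673 m
→ Helmert⁻¹: X=-3353946.3751, Y=4196345.7416, Z=-3432393.3556
→ Helmert⁻¹: X=-3353556.3576, Y=4196004.8161, Z=-3432529.1655
→ geod (Bowring, a=6378388.000): φ=-32.75528300°, λ=128.63275900°, h=2424.4060 m

φ=-32.755283°, λ=128.632759°, h=2424.406 m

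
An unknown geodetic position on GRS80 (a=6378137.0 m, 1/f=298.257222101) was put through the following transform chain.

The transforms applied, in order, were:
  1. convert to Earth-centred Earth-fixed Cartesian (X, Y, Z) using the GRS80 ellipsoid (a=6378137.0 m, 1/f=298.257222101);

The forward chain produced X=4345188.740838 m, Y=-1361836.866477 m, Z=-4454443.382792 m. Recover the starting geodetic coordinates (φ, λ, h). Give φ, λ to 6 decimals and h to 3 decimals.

start: X=4345188.7408, Y=-1361836.8665, Z=-4454443.3828 m
→ geod (Bowring, a=6378137.000): φ=-44.56166300°, λ=-17.40164800°, h=2380.6940 m

φ=-44.561663°, λ=-17.401648°, h=2380.694 m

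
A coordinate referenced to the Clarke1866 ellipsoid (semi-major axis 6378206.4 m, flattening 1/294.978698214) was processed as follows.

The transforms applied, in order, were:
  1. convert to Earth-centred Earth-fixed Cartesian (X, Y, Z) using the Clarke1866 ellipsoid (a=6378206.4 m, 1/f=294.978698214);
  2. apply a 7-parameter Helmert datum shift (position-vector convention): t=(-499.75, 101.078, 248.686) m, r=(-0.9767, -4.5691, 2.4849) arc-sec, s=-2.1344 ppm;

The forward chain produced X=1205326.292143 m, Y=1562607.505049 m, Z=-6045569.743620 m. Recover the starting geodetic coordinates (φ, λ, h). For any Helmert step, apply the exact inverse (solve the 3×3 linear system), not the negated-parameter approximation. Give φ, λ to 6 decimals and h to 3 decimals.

start: X=1205326.2921, Y=1562607.5050, Z=-6045569.7436 m
→ Helmert⁻¹: X=1205713.5144, Y=1562523.8648, Z=-6045850.6435
→ geod (Bowring, a=6378206.400): φ=-72.03549200°, λ=52.34461100°, h=1181.1630 m

φ=-72.035492°, λ=52.344611°, h=1181.163 m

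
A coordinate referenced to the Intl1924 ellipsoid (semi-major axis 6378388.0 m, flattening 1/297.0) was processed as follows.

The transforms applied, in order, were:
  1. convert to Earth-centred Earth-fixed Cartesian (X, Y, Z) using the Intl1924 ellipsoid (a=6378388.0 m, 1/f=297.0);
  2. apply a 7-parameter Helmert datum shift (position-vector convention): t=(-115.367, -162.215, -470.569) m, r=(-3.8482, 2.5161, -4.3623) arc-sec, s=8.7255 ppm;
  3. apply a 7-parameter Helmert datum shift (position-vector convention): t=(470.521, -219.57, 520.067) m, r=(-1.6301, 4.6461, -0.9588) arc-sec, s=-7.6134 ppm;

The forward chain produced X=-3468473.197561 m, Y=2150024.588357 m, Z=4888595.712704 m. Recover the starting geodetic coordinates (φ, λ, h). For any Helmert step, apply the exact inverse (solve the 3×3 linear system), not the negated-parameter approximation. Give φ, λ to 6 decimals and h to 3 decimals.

start: X=-3468473.1976, Y=2150024.5884, Z=4888595.7127 m
→ Helmert⁻¹: X=-3469090.2272, Y=2150205.7734, Z=4888051.7128
→ Helmert⁻¹: X=-3469049.6979, Y=2150184.6562, Z=4888477.4257
→ geod (Bowring, a=6378388.000): φ=50.33156000°, λ=148.20855800°, h=2559.1520 m

φ=50.331560°, λ=148.208558°, h=2559.152 m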